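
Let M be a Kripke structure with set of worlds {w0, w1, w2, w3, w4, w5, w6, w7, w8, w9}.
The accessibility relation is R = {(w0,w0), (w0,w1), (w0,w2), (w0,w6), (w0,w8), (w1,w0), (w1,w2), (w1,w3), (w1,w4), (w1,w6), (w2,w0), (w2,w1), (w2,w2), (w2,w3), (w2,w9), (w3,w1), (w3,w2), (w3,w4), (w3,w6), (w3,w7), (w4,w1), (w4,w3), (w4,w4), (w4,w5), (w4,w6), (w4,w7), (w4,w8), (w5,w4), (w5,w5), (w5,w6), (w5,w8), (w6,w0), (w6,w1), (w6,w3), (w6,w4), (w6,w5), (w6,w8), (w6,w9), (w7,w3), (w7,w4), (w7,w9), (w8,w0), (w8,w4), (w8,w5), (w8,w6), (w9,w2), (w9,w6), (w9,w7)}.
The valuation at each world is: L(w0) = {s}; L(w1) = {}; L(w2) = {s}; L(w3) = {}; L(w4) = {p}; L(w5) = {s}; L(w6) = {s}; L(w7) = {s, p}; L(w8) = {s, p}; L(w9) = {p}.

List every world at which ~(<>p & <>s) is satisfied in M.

Let φ = ~(<>p & <>s). Evaluate φ at each world:
  w0 (successors {w0, w1, w2, w6, w8}): φ is false.
  w1 (successors {w0, w2, w3, w4, w6}): φ is false.
  w2 (successors {w0, w1, w2, w3, w9}): φ is false.
  w3 (successors {w1, w2, w4, w6, w7}): φ is false.
  w4 (successors {w1, w3, w4, w5, w6, w7, w8}): φ is false.
  w5 (successors {w4, w5, w6, w8}): φ is false.
  w6 (successors {w0, w1, w3, w4, w5, w8, w9}): φ is false.
  w7 (successors {w3, w4, w9}): φ is true.
  w8 (successors {w0, w4, w5, w6}): φ is false.
  w9 (successors {w2, w6, w7}): φ is false.
For instance, at w7:
  At w7: <>p & <>s is false, so ~(<>p & <>s) is true.
    At w7: <>p is true, <>s is false, so <>p & <>s is false.
      At w7: <>p requires p at some successor in {w3, w4, w9}.
        p holds at w4, so <>p is true at w7.
      At w7: <>s requires s at some successor in {w3, w4, w9}.
        At w3: s is false.
        At w4: s is false.
        At w9: s is false.
      So <>s is false at w7.
Satisfying worlds: {w7}

w7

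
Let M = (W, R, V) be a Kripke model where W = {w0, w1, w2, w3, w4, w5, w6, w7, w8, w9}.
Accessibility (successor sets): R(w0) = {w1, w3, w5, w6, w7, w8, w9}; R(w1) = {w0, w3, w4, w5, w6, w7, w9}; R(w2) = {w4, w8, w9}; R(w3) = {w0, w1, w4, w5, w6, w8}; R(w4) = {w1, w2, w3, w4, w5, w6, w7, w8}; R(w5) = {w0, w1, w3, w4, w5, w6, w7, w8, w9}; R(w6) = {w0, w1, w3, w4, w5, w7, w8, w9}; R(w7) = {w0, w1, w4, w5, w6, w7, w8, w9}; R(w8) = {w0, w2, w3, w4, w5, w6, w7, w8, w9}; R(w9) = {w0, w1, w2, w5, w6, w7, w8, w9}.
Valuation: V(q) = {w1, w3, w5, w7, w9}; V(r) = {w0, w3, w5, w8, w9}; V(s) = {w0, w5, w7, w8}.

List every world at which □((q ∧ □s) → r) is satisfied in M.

w0, w1, w2, w3, w4, w5, w6, w7, w8, w9

Let φ = □((q ∧ □s) → r). Evaluate φ at each world:
  w0 (successors {w1, w3, w5, w6, w7, w8, w9}): φ is true.
  w1 (successors {w0, w3, w4, w5, w6, w7, w9}): φ is true.
  w2 (successors {w4, w8, w9}): φ is true.
  w3 (successors {w0, w1, w4, w5, w6, w8}): φ is true.
  w4 (successors {w1, w2, w3, w4, w5, w6, w7, w8}): φ is true.
  w5 (successors {w0, w1, w3, w4, w5, w6, w7, w8, w9}): φ is true.
  w6 (successors {w0, w1, w3, w4, w5, w7, w8, w9}): φ is true.
  w7 (successors {w0, w1, w4, w5, w6, w7, w8, w9}): φ is true.
  w8 (successors {w0, w2, w3, w4, w5, w6, w7, w8, w9}): φ is true.
  w9 (successors {w0, w1, w2, w5, w6, w7, w8, w9}): φ is true.
For instance, at w4:
  At w4: □((q ∧ □s) → r) requires (q ∧ □s) → r at every successor {w1, w2, w3, w4, w5, w6, w7, w8}.
    At w1: (q ∧ □s) → r is true.
    At w2: (q ∧ □s) → r is true.
    At w3: (q ∧ □s) → r is true.
    At w4: (q ∧ □s) → r is true.
    At w5: (q ∧ □s) → r is true.
    At w6: (q ∧ □s) → r is true.
    At w7: (q ∧ □s) → r is true.
    At w8: (q ∧ □s) → r is true.
  So □((q ∧ □s) → r) is true at w4.
Satisfying worlds: {w0, w1, w2, w3, w4, w5, w6, w7, w8, w9}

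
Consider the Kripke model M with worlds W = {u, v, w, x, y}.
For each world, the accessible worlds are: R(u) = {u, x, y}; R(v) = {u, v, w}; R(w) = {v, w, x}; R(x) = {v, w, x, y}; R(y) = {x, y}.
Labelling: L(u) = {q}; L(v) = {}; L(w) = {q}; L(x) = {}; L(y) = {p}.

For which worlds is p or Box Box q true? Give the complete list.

y

Let φ = p or Box Box q. Evaluate φ at each world:
  u (successors {u, x, y}): φ is false.
  v (successors {u, v, w}): φ is false.
  w (successors {v, w, x}): φ is false.
  x (successors {v, w, x, y}): φ is false.
  y (successors {x, y}): φ is true.
For instance, at w:
  At w: p is false, Box Box q is false, so p or Box Box q is false.
    At w: Box Box q requires Box q at every successor {v, w, x}.
      Box q fails at v, so Box Box q is false at w.
Satisfying worlds: {y}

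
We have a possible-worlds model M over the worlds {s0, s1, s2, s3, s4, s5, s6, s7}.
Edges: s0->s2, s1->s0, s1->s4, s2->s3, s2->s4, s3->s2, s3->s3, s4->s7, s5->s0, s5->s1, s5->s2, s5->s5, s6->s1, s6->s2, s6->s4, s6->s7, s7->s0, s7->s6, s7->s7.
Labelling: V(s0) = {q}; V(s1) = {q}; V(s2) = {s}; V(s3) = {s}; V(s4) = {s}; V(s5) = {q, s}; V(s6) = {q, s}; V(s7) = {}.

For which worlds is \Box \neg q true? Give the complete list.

s0, s2, s3, s4

Let φ = \Box \neg q. Evaluate φ at each world:
  s0 (successors {s2}): φ is true.
  s1 (successors {s0, s4}): φ is false.
  s2 (successors {s3, s4}): φ is true.
  s3 (successors {s2, s3}): φ is true.
  s4 (successors {s7}): φ is true.
  s5 (successors {s0, s1, s2, s5}): φ is false.
  s6 (successors {s1, s2, s4, s7}): φ is false.
  s7 (successors {s0, s6, s7}): φ is false.
For instance, at s2:
  At s2: \Box \neg q requires \neg q at every successor {s3, s4}.
    At s3: \neg q is true.
    At s4: \neg q is true.
  So \Box \neg q is true at s2.
Satisfying worlds: {s0, s2, s3, s4}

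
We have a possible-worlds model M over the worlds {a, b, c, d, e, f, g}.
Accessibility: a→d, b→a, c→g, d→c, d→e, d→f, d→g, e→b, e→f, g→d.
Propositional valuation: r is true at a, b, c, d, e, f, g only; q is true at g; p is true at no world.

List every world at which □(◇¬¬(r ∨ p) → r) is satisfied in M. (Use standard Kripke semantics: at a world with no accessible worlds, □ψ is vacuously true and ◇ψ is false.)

a, b, c, d, e, f, g

Let φ = □(◇¬¬(r ∨ p) → r). Evaluate φ at each world:
  a (successors {d}): φ is true.
  b (successors {a}): φ is true.
  c (successors {g}): φ is true.
  d (successors {c, e, f, g}): φ is true.
  e (successors {b, f}): φ is true.
  f (successors ∅): φ is true.
  g (successors {d}): φ is true.
For instance, at b:
  At b: □(◇¬¬(r ∨ p) → r) requires ◇¬¬(r ∨ p) → r at every successor {a}.
      At a: ◇¬¬(r ∨ p) is true, r is true, so ◇¬¬(r ∨ p) → r is true.
  So □(◇¬¬(r ∨ p) → r) is true at b.
Satisfying worlds: {a, b, c, d, e, f, g}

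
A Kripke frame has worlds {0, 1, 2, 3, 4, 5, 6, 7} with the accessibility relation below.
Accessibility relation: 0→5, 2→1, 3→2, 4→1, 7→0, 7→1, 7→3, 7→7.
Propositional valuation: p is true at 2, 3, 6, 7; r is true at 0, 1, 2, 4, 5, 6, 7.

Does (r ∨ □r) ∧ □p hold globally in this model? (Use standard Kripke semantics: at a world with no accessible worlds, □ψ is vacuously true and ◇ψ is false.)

Recall that □ψ holds at a world iff ψ holds at every accessible world, and ◇ψ holds iff ψ holds at some accessible world.
Let φ = (r ∨ □r) ∧ □p. Evaluate φ at each world:
  0 (successors {5}): φ is false.
  1 (successors ∅): φ is true.
  2 (successors {1}): φ is false.
  3 (successors {2}): φ is true.
  4 (successors {1}): φ is false.
  5 (successors ∅): φ is true.
  6 (successors ∅): φ is true.
  7 (successors {0, 1, 3, 7}): φ is false.
Detail at 0 (counterexample):
  At 0: r ∨ □r is true, □p is false, so (r ∨ □r) ∧ □p is false.
    At 0: r is true, □r is true, so r ∨ □r is true.
      At 0: □r requires r at every successor {5}.
        At 5: r is true.
      So □r is true at 0.
    At 0: □p requires p at every successor {5}.
      p fails at 5, so □p is false at 0.

No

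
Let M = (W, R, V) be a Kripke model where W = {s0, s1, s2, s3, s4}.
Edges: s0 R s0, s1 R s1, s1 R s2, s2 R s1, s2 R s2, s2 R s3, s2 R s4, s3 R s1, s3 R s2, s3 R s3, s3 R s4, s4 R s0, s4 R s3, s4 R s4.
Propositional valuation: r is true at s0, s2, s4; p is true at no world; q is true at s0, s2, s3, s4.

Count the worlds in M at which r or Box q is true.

Let φ = r or Box q. Evaluate φ at each world:
  s0 (successors {s0}): φ is true.
  s1 (successors {s1, s2}): φ is false.
  s2 (successors {s1, s2, s3, s4}): φ is true.
  s3 (successors {s1, s2, s3, s4}): φ is false.
  s4 (successors {s0, s3, s4}): φ is true.
For instance, at s2:
  At s2: r is true, Box q is false, so r or Box q is true.
    At s2: Box q requires q at every successor {s1, s2, s3, s4}.
      q fails at s1, so Box q is false at s2.
Satisfying worlds: {s0, s2, s4}

3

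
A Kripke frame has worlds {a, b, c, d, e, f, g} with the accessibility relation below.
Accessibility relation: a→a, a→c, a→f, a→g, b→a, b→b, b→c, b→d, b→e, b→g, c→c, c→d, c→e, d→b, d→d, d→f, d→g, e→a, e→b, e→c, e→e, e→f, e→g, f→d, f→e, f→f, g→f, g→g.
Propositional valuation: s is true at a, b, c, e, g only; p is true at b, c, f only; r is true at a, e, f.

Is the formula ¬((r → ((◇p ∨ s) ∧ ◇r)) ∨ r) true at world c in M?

No

At c: (r → ((◇p ∨ s) ∧ ◇r)) ∨ r is true, so ¬((r → ((◇p ∨ s) ∧ ◇r)) ∨ r) is false.
  At c: r → ((◇p ∨ s) ∧ ◇r) is true, r is false, so (r → ((◇p ∨ s) ∧ ◇r)) ∨ r is true.
    At c: r is false, (◇p ∨ s) ∧ ◇r is true, so r → ((◇p ∨ s) ∧ ◇r) is true.
      At c: ◇p ∨ s is true, ◇r is true, so (◇p ∨ s) ∧ ◇r is true.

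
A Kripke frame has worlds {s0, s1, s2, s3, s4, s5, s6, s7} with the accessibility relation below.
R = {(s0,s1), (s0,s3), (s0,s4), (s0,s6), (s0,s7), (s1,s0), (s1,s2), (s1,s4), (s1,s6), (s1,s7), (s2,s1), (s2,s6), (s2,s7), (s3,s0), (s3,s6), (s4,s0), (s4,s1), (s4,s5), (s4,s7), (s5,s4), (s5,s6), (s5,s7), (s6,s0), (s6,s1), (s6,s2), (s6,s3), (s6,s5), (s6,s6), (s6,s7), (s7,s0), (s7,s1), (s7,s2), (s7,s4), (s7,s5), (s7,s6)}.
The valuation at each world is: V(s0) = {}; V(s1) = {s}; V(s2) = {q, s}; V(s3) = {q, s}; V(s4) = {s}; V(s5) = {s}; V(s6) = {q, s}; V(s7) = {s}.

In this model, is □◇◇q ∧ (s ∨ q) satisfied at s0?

Recall that □ψ holds at a world iff ψ holds at every accessible world, and ◇ψ holds iff ψ holds at some accessible world.
At s0: □◇◇q is true, s ∨ q is false, so □◇◇q ∧ (s ∨ q) is false.
  At s0: □◇◇q requires ◇◇q at every successor {s1, s3, s4, s6, s7}.
    At s1: ◇◇q is true.
    At s3: ◇◇q is true.
    At s4: ◇◇q is true.
    At s6: ◇◇q is true.
    At s7: ◇◇q is true.
  So □◇◇q is true at s0.

No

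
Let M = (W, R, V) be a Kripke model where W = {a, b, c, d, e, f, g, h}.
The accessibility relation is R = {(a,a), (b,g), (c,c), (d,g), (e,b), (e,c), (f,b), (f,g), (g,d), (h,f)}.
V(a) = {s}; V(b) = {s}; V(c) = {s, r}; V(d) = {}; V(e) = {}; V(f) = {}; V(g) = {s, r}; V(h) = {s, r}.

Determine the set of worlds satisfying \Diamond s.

a, b, c, d, e, f

Let φ = \Diamond s. Evaluate φ at each world:
  a (successors {a}): φ is true.
  b (successors {g}): φ is true.
  c (successors {c}): φ is true.
  d (successors {g}): φ is true.
  e (successors {b, c}): φ is true.
  f (successors {b, g}): φ is true.
  g (successors {d}): φ is false.
  h (successors {f}): φ is false.
For instance, at c:
  At c: \Diamond s requires s at some successor in {c}.
    s holds at c, so \Diamond s is true at c.
Satisfying worlds: {a, b, c, d, e, f}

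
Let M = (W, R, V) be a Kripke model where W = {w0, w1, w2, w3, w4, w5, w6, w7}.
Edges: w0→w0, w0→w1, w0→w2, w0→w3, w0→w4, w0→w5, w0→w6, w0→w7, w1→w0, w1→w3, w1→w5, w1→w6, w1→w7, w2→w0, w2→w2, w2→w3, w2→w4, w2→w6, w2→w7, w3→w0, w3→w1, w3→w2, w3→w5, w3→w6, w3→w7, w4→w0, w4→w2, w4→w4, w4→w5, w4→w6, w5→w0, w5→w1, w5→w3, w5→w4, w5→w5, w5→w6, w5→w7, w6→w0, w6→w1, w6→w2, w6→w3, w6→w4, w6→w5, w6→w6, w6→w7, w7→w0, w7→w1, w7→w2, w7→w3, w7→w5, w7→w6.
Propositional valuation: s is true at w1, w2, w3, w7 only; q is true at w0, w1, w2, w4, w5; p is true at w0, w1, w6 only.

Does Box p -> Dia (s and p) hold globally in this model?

Yes

Let φ = Box p -> Dia (s and p). Evaluate φ at each world:
  w0 (successors {w0, w1, w2, w3, w4, w5, w6, w7}): φ is true.
  w1 (successors {w0, w3, w5, w6, w7}): φ is true.
  w2 (successors {w0, w2, w3, w4, w6, w7}): φ is true.
  w3 (successors {w0, w1, w2, w5, w6, w7}): φ is true.
  w4 (successors {w0, w2, w4, w5, w6}): φ is true.
  w5 (successors {w0, w1, w3, w4, w5, w6, w7}): φ is true.
  w6 (successors {w0, w1, w2, w3, w4, w5, w6, w7}): φ is true.
  w7 (successors {w0, w1, w2, w3, w5, w6}): φ is true.
For instance, at w2:
  At w2: Box p is false, Dia (s and p) is false, so Box p -> Dia (s and p) is true.
    At w2: Box p requires p at every successor {w0, w2, w3, w4, w6, w7}.
      p fails at w2, so Box p is false at w2.
    At w2: Dia (s and p) requires s and p at some successor in {w0, w2, w3, w4, w6, w7}.
      At w0: s and p is false.
      At w2: s and p is false.
      At w3: s and p is false.
      At w4: s and p is false.
      At w6: s and p is false.
      At w7: s and p is false.
    So Dia (s and p) is false at w2.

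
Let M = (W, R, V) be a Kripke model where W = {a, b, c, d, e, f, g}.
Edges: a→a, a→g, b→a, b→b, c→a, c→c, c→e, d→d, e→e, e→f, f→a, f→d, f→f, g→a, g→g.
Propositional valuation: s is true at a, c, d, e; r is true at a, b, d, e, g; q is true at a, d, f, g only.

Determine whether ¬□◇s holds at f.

No

At f: □◇s is true, so ¬□◇s is false.
  At f: □◇s requires ◇s at every successor {a, d, f}.
      At a: ◇s requires s at some successor in {a, g}.
        s holds at a, so ◇s is true at a.
      At d: ◇s requires s at some successor in {d}.
        s holds at d, so ◇s is true at d.
      At f: ◇s requires s at some successor in {a, d, f}.
        s holds at a, so ◇s is true at f.
  So □◇s is true at f.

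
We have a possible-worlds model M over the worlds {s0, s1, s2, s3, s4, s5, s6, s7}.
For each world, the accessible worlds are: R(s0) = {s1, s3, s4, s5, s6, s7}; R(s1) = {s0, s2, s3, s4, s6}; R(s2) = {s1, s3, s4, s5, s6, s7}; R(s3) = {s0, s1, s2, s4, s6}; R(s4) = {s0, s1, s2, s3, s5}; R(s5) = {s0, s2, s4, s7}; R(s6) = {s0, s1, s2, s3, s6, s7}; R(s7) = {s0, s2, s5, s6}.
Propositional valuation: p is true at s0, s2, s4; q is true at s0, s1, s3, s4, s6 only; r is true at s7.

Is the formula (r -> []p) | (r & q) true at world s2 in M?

At s2: r -> []p is true, r & q is false, so (r -> []p) | (r & q) is true.
  At s2: r is false, []p is false, so r -> []p is true.
    At s2: []p requires p at every successor {s1, s3, s4, s5, s6, s7}.
      p fails at s1, so []p is false at s2.

Yes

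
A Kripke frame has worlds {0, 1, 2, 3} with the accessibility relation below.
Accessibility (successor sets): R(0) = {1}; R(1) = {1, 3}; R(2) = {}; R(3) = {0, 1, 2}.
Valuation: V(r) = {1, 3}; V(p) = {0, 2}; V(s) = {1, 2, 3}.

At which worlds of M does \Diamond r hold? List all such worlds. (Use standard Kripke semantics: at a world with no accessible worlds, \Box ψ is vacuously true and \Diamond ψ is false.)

Let φ = \Diamond r. Evaluate φ at each world:
  0 (successors {1}): φ is true.
  1 (successors {1, 3}): φ is true.
  2 (successors ∅): φ is false.
  3 (successors {0, 1, 2}): φ is true.
For instance, at 1:
  At 1: \Diamond r requires r at some successor in {1, 3}.
    r holds at 1, so \Diamond r is true at 1.
Satisfying worlds: {0, 1, 3}

0, 1, 3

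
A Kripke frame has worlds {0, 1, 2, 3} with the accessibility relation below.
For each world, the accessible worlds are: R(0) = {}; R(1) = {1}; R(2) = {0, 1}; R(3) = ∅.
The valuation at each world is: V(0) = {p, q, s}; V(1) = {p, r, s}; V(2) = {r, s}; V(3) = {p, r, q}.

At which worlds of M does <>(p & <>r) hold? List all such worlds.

Recall that <>ψ holds at a world iff ψ holds at some accessible world.
Let φ = <>(p & <>r). Evaluate φ at each world:
  0 (successors ∅): φ is false.
  1 (successors {1}): φ is true.
  2 (successors {0, 1}): φ is true.
  3 (successors ∅): φ is false.
For instance, at 1:
  At 1: <>(p & <>r) requires p & <>r at some successor in {1}.
    p & <>r holds at 1, so <>(p & <>r) is true at 1.
      At 1: p is true, <>r is true, so p & <>r is true.
Satisfying worlds: {1, 2}

1, 2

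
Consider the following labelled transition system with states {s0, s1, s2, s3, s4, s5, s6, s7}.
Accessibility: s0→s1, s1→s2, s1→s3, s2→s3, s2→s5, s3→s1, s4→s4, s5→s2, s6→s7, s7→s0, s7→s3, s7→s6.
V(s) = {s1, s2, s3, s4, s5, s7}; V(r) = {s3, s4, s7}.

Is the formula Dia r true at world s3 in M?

No

Recall that Dia ψ holds at a world iff ψ holds at some accessible world.
At s3: Dia r requires r at some successor in {s1}.
  At s1: r is false.
So Dia r is false at s3.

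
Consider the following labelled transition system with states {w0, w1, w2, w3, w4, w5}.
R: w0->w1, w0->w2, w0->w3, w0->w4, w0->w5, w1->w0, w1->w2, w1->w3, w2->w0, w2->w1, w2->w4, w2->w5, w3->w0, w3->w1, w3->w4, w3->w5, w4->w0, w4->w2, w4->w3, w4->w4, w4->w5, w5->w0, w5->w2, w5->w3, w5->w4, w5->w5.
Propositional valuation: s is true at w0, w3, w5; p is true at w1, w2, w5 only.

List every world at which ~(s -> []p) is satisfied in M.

Let φ = ~(s -> []p). Evaluate φ at each world:
  w0 (successors {w1, w2, w3, w4, w5}): φ is true.
  w1 (successors {w0, w2, w3}): φ is false.
  w2 (successors {w0, w1, w4, w5}): φ is false.
  w3 (successors {w0, w1, w4, w5}): φ is true.
  w4 (successors {w0, w2, w3, w4, w5}): φ is false.
  w5 (successors {w0, w2, w3, w4, w5}): φ is true.
For instance, at w1:
  At w1: s -> []p is true, so ~(s -> []p) is false.
    At w1: s is false, []p is false, so s -> []p is true.
      At w1: []p requires p at every successor {w0, w2, w3}.
        p fails at w0, so []p is false at w1.
Satisfying worlds: {w0, w3, w5}

w0, w3, w5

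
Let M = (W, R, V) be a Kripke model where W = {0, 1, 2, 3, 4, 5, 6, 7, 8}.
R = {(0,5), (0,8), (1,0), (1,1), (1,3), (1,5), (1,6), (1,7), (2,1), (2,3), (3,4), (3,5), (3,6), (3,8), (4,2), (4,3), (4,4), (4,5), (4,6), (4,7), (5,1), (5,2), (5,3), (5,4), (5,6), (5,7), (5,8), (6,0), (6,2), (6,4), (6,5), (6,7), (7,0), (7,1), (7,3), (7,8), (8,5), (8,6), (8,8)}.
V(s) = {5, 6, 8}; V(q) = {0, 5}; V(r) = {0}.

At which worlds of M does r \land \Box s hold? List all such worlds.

Let φ = r \land \Box s. Evaluate φ at each world:
  0 (successors {5, 8}): φ is true.
  1 (successors {0, 1, 3, 5, 6, 7}): φ is false.
  2 (successors {1, 3}): φ is false.
  3 (successors {4, 5, 6, 8}): φ is false.
  4 (successors {2, 3, 4, 5, 6, 7}): φ is false.
  5 (successors {1, 2, 3, 4, 6, 7, 8}): φ is false.
  6 (successors {0, 2, 4, 5, 7}): φ is false.
  7 (successors {0, 1, 3, 8}): φ is false.
  8 (successors {5, 6, 8}): φ is false.
For instance, at 7:
  At 7: r is false, \Box s is false, so r \land \Box s is false.
    At 7: \Box s requires s at every successor {0, 1, 3, 8}.
      s fails at 0, so \Box s is false at 7.
Satisfying worlds: {0}

0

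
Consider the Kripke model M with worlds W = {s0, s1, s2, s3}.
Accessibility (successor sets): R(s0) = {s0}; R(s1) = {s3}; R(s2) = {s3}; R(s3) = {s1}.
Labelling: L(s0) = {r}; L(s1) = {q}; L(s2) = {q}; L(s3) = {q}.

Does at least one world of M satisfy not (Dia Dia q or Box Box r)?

No

Let φ = not (Dia Dia q or Box Box r). Evaluate φ at each world:
  s0 (successors {s0}): φ is false.
  s1 (successors {s3}): φ is false.
  s2 (successors {s3}): φ is false.
  s3 (successors {s1}): φ is false.
For instance, at s3:
  At s3: Dia Dia q or Box Box r is true, so not (Dia Dia q or Box Box r) is false.
    At s3: Dia Dia q is true, Box Box r is false, so Dia Dia q or Box Box r is true.
      At s3: Dia Dia q requires Dia q at some successor in {s1}.
        Dia q holds at s1, so Dia Dia q is true at s3.
      At s3: Box Box r requires Box r at every successor {s1}.
        Box r fails at s1, so Box Box r is false at s3.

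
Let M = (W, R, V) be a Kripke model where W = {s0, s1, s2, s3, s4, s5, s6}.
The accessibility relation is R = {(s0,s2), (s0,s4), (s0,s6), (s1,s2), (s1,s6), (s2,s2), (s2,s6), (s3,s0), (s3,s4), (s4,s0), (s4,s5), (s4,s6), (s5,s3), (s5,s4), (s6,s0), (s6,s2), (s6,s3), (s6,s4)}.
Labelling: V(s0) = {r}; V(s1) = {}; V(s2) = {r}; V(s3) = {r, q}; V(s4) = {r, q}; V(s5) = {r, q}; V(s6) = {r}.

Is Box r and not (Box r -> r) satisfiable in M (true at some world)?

Yes

Let φ = Box r and not (Box r -> r). Evaluate φ at each world:
  s0 (successors {s2, s4, s6}): φ is false.
  s1 (successors {s2, s6}): φ is true.
  s2 (successors {s2, s6}): φ is false.
  s3 (successors {s0, s4}): φ is false.
  s4 (successors {s0, s5, s6}): φ is false.
  s5 (successors {s3, s4}): φ is false.
  s6 (successors {s0, s2, s3, s4}): φ is false.
Detail at s1 (witness):
  At s1: Box r is true, not (Box r -> r) is true, so Box r and not (Box r -> r) is true.
    At s1: Box r requires r at every successor {s2, s6}.
      At s2: r is true.
      At s6: r is true.
    So Box r is true at s1.
    At s1: Box r -> r is false, so not (Box r -> r) is true.
      At s1: Box r is true, r is false, so Box r -> r is false.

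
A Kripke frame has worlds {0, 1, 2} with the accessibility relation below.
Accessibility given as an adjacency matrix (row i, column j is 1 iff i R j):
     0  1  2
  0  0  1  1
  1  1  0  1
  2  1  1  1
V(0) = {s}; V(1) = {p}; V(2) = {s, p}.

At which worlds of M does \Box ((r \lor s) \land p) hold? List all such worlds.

none

Let φ = \Box ((r \lor s) \land p). Evaluate φ at each world:
  0 (successors {1, 2}): φ is false.
  1 (successors {0, 2}): φ is false.
  2 (successors {0, 1, 2}): φ is false.
For instance, at 1:
  At 1: \Box ((r \lor s) \land p) requires (r \lor s) \land p at every successor {0, 2}.
    (r \lor s) \land p fails at 0, so \Box ((r \lor s) \land p) is false at 1.
Satisfying worlds: none.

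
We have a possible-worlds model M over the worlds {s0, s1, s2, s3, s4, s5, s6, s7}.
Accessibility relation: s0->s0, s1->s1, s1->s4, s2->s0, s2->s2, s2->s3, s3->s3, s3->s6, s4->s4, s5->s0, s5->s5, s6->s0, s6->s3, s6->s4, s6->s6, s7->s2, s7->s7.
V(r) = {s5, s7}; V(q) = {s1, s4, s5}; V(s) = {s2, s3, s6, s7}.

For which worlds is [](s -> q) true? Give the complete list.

s0, s1, s4, s5

Let φ = [](s -> q). Evaluate φ at each world:
  s0 (successors {s0}): φ is true.
  s1 (successors {s1, s4}): φ is true.
  s2 (successors {s0, s2, s3}): φ is false.
  s3 (successors {s3, s6}): φ is false.
  s4 (successors {s4}): φ is true.
  s5 (successors {s0, s5}): φ is true.
  s6 (successors {s0, s3, s4, s6}): φ is false.
  s7 (successors {s2, s7}): φ is false.
For instance, at s5:
  At s5: [](s -> q) requires s -> q at every successor {s0, s5}.
    At s0: s -> q is true.
    At s5: s -> q is true.
  So [](s -> q) is true at s5.
Satisfying worlds: {s0, s1, s4, s5}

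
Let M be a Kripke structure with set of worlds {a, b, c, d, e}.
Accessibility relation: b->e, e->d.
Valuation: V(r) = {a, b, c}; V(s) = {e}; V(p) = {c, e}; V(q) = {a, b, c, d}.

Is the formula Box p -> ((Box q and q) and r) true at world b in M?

At b: Box p is true, (Box q and q) and r is false, so Box p -> ((Box q and q) and r) is false.
  At b: Box p requires p at every successor {e}.
    At e: p is true.
  So Box p is true at b.
  At b: Box q and q is false, r is true, so (Box q and q) and r is false.
    At b: Box q is false, q is true, so Box q and q is false.
      At b: Box q requires q at every successor {e}.
        q fails at e, so Box q is false at b.

No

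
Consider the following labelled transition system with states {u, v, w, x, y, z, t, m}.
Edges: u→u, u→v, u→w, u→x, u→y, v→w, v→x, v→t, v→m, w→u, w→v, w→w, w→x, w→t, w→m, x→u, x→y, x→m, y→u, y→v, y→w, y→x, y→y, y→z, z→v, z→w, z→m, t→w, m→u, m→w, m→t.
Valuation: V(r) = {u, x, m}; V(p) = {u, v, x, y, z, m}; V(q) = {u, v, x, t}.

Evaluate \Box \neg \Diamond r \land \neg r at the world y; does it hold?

Recall that \Box ψ holds at a world iff ψ holds at every accessible world, and \Diamond ψ holds iff ψ holds at some accessible world.
At y: \Box \neg \Diamond r is false, \neg r is true, so \Box \neg \Diamond r \land \neg r is false.
  At y: \Box \neg \Diamond r requires \neg \Diamond r at every successor {u, v, w, x, y, z}.
    \neg \Diamond r fails at u, so \Box \neg \Diamond r is false at y.
      At u: \Diamond r is true, so \neg \Diamond r is false.

No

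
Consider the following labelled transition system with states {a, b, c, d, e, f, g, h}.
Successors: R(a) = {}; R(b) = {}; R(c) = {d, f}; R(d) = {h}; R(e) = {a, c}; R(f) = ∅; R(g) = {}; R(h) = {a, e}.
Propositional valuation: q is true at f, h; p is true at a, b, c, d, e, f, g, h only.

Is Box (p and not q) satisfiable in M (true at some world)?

Yes

Let φ = Box (p and not q). Evaluate φ at each world:
  a (successors ∅): φ is true.
  b (successors ∅): φ is true.
  c (successors {d, f}): φ is false.
  d (successors {h}): φ is false.
  e (successors {a, c}): φ is true.
  f (successors ∅): φ is true.
  g (successors ∅): φ is true.
  h (successors {a, e}): φ is true.
Detail at a (witness):
  At a: no accessible worlds, so Box (p and not q) holds vacuously.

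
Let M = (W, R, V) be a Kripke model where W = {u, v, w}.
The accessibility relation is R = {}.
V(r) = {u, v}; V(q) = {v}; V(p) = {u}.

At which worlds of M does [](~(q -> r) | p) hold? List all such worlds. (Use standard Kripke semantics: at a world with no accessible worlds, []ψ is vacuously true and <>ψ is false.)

Let φ = [](~(q -> r) | p). Evaluate φ at each world:
  u (successors ∅): φ is true.
  v (successors ∅): φ is true.
  w (successors ∅): φ is true.
For instance, at v:
  At v: no accessible worlds, so [](~(q -> r) | p) holds vacuously.
Satisfying worlds: {u, v, w}

u, v, w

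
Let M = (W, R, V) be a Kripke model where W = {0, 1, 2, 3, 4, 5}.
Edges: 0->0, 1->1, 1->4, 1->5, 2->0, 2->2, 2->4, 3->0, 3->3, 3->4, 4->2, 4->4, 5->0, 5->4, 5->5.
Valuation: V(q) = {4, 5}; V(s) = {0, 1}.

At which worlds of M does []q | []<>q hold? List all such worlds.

Let φ = []q | []<>q. Evaluate φ at each world:
  0 (successors {0}): φ is false.
  1 (successors {1, 4, 5}): φ is true.
  2 (successors {0, 2, 4}): φ is false.
  3 (successors {0, 3, 4}): φ is false.
  4 (successors {2, 4}): φ is true.
  5 (successors {0, 4, 5}): φ is false.
For instance, at 2:
  At 2: []q is false, []<>q is false, so []q | []<>q is false.
    At 2: []q requires q at every successor {0, 2, 4}.
      q fails at 0, so []q is false at 2.
    At 2: []<>q requires <>q at every successor {0, 2, 4}.
      <>q fails at 0, so []<>q is false at 2.
Satisfying worlds: {1, 4}

1, 4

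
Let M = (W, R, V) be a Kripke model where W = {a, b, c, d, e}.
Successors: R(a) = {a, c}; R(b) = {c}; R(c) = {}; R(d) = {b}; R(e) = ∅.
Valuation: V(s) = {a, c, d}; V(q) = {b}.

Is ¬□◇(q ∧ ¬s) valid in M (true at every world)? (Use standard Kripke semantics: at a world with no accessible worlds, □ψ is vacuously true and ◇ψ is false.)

No

Let φ = ¬□◇(q ∧ ¬s). Evaluate φ at each world:
  a (successors {a, c}): φ is true.
  b (successors {c}): φ is true.
  c (successors ∅): φ is false.
  d (successors {b}): φ is true.
  e (successors ∅): φ is false.
Detail at c (counterexample):
  At c: □◇(q ∧ ¬s) is true, so ¬□◇(q ∧ ¬s) is false.
    At c: no accessible worlds, so □◇(q ∧ ¬s) holds vacuously.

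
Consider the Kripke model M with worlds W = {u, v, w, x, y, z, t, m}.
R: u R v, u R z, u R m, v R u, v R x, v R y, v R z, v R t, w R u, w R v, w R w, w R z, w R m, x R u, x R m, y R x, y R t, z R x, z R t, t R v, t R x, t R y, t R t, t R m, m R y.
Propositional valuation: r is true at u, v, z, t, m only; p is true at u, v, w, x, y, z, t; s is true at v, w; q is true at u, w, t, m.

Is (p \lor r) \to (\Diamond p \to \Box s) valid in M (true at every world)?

Recall that \Box ψ holds at a world iff ψ holds at every accessible world, and \Diamond ψ holds iff ψ holds at some accessible world.
Let φ = (p \lor r) \to (\Diamond p \to \Box s). Evaluate φ at each world:
  u (successors {v, z, m}): φ is false.
  v (successors {u, x, y, z, t}): φ is false.
  w (successors {u, v, w, z, m}): φ is false.
  x (successors {u, m}): φ is false.
  y (successors {x, t}): φ is false.
  z (successors {x, t}): φ is false.
  t (successors {v, x, y, t, m}): φ is false.
  m (successors {y}): φ is false.
Detail at u (counterexample):
  At u: p \lor r is true, \Diamond p \to \Box s is false, so (p \lor r) \to (\Diamond p \to \Box s) is false.
    At u: \Diamond p is true, \Box s is false, so \Diamond p \to \Box s is false.
      At u: \Diamond p requires p at some successor in {v, z, m}.
        p holds at v, so \Diamond p is true at u.
      At u: \Box s requires s at every successor {v, z, m}.
        s fails at z, so \Box s is false at u.

No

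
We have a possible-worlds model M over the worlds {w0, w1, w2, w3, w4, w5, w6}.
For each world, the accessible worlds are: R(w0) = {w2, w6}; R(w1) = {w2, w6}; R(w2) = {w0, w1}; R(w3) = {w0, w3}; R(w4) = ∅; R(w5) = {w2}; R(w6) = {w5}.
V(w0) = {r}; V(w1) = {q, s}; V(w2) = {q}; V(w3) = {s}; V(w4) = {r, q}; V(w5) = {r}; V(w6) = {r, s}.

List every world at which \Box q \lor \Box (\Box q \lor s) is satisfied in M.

Let φ = \Box q \lor \Box (\Box q \lor s). Evaluate φ at each world:
  w0 (successors {w2, w6}): φ is false.
  w1 (successors {w2, w6}): φ is false.
  w2 (successors {w0, w1}): φ is false.
  w3 (successors {w0, w3}): φ is false.
  w4 (successors ∅): φ is true.
  w5 (successors {w2}): φ is true.
  w6 (successors {w5}): φ is true.
For instance, at w3:
  At w3: \Box q is false, \Box (\Box q \lor s) is false, so \Box q \lor \Box (\Box q \lor s) is false.
    At w3: \Box q requires q at every successor {w0, w3}.
      q fails at w0, so \Box q is false at w3.
    At w3: \Box (\Box q \lor s) requires \Box q \lor s at every successor {w0, w3}.
      \Box q \lor s fails at w0, so \Box (\Box q \lor s) is false at w3.
Satisfying worlds: {w4, w5, w6}

w4, w5, w6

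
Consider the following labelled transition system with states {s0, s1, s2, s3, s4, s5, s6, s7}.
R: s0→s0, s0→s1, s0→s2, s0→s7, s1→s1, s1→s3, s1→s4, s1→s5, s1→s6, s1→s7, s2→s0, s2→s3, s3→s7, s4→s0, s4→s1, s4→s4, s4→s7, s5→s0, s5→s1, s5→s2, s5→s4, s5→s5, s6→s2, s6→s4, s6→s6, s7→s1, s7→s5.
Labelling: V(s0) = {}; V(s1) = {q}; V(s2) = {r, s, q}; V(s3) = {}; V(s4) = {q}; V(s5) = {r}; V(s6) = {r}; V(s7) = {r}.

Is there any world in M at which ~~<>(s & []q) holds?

Let φ = ~~<>(s & []q). Evaluate φ at each world:
  s0 (successors {s0, s1, s2, s7}): φ is false.
  s1 (successors {s1, s3, s4, s5, s6, s7}): φ is false.
  s2 (successors {s0, s3}): φ is false.
  s3 (successors {s7}): φ is false.
  s4 (successors {s0, s1, s4, s7}): φ is false.
  s5 (successors {s0, s1, s2, s4, s5}): φ is false.
  s6 (successors {s2, s4, s6}): φ is false.
  s7 (successors {s1, s5}): φ is false.
For instance, at s1:
  At s1: ~<>(s & []q) is true, so ~~<>(s & []q) is false.
    At s1: <>(s & []q) is false, so ~<>(s & []q) is true.
      At s1: <>(s & []q) requires s & []q at some successor in {s1, s3, s4, s5, s6, s7}.
        At s1: s & []q is false.
        At s3: s & []q is false.
        At s4: s & []q is false.
        At s5: s & []q is false.
        At s6: s & []q is false.
        At s7: s & []q is false.
      So <>(s & []q) is false at s1.

No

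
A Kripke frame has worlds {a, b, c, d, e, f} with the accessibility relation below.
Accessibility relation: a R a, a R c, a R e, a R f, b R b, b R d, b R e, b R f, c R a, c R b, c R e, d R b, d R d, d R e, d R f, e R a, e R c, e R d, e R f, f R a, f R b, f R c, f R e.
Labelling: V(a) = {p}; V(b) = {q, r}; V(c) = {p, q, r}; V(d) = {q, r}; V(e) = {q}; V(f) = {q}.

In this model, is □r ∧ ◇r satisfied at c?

At c: □r is false, ◇r is true, so □r ∧ ◇r is false.
  At c: □r requires r at every successor {a, b, e}.
    r fails at a, so □r is false at c.
  At c: ◇r requires r at some successor in {a, b, e}.
    r holds at b, so ◇r is true at c.

No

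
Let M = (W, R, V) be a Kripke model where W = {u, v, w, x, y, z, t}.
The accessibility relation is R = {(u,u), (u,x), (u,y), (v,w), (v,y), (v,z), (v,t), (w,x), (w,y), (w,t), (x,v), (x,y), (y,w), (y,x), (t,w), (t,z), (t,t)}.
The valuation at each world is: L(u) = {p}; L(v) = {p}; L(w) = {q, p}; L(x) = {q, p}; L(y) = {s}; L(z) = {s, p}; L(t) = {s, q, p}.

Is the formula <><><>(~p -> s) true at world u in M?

Recall that <>ψ holds at a world iff ψ holds at some accessible world.
At u: <><><>(~p -> s) requires <><>(~p -> s) at some successor in {u, x, y}.
  <><>(~p -> s) holds at u, so <><><>(~p -> s) is true at u.
    At u: <><>(~p -> s) requires <>(~p -> s) at some successor in {u, x, y}.
      <>(~p -> s) holds at u, so <><>(~p -> s) is true at u.

Yes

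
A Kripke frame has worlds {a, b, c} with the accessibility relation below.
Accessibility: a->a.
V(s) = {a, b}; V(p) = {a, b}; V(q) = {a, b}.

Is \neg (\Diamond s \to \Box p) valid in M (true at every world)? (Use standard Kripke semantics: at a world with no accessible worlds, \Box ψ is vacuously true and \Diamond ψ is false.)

No

Recall that \Box ψ holds at a world iff ψ holds at every accessible world, and \Diamond ψ holds iff ψ holds at some accessible world.
Let φ = \neg (\Diamond s \to \Box p). Evaluate φ at each world:
  a (successors {a}): φ is false.
  b (successors ∅): φ is false.
  c (successors ∅): φ is false.
Detail at a (counterexample):
  At a: \Diamond s \to \Box p is true, so \neg (\Diamond s \to \Box p) is false.
    At a: \Diamond s is true, \Box p is true, so \Diamond s \to \Box p is true.
      At a: \Diamond s requires s at some successor in {a}.
        s holds at a, so \Diamond s is true at a.
      At a: \Box p requires p at every successor {a}.
        At a: p is true.
      So \Box p is true at a.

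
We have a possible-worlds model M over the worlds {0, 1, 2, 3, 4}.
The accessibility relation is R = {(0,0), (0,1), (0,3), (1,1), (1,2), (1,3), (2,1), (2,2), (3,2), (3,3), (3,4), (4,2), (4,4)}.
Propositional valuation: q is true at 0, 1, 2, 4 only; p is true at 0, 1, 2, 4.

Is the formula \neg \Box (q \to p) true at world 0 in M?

At 0: \Box (q \to p) is true, so \neg \Box (q \to p) is false.
  At 0: \Box (q \to p) requires q \to p at every successor {0, 1, 3}.
    At 0: q \to p is true.
    At 1: q \to p is true.
    At 3: q \to p is true.
  So \Box (q \to p) is true at 0.

No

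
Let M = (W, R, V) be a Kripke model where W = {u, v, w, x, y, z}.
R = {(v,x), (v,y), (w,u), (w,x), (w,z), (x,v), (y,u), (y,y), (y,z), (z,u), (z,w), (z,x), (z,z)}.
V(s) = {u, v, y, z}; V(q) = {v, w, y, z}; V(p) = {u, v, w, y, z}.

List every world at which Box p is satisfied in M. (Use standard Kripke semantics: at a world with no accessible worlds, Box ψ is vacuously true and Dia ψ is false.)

Recall that Box ψ holds at a world iff ψ holds at every accessible world, and Dia ψ holds iff ψ holds at some accessible world.
Let φ = Box p. Evaluate φ at each world:
  u (successors ∅): φ is true.
  v (successors {x, y}): φ is false.
  w (successors {u, x, z}): φ is false.
  x (successors {v}): φ is true.
  y (successors {u, y, z}): φ is true.
  z (successors {u, w, x, z}): φ is false.
For instance, at z:
  At z: Box p requires p at every successor {u, w, x, z}.
    p fails at x, so Box p is false at z.
Satisfying worlds: {u, x, y}

u, x, y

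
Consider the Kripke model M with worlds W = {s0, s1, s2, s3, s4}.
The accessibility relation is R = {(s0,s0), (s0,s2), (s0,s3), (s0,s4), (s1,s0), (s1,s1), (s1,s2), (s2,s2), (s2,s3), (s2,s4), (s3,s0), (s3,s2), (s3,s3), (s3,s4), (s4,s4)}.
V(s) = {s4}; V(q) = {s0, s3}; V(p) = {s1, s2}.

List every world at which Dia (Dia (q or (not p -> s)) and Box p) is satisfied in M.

none

Recall that Box ψ holds at a world iff ψ holds at every accessible world, and Dia ψ holds iff ψ holds at some accessible world.
Let φ = Dia (Dia (q or (not p -> s)) and Box p). Evaluate φ at each world:
  s0 (successors {s0, s2, s3, s4}): φ is false.
  s1 (successors {s0, s1, s2}): φ is false.
  s2 (successors {s2, s3, s4}): φ is false.
  s3 (successors {s0, s2, s3, s4}): φ is false.
  s4 (successors {s4}): φ is false.
For instance, at s4:
  At s4: Dia (Dia (q or (not p -> s)) and Box p) requires Dia (q or (not p -> s)) and Box p at some successor in {s4}.
    At s4: Dia (q or (not p -> s)) and Box p is false.
  So Dia (Dia (q or (not p -> s)) and Box p) is false at s4.
Satisfying worlds: none.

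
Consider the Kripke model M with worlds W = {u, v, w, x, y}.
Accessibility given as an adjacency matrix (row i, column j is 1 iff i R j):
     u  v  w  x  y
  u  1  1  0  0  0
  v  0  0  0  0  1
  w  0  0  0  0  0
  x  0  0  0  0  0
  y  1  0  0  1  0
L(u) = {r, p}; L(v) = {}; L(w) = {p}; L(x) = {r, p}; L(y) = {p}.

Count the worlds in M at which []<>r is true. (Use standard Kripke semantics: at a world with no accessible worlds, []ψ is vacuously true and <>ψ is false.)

3

Recall that []ψ holds at a world iff ψ holds at every accessible world, and <>ψ holds iff ψ holds at some accessible world.
Let φ = []<>r. Evaluate φ at each world:
  u (successors {u, v}): φ is false.
  v (successors {y}): φ is true.
  w (successors ∅): φ is true.
  x (successors ∅): φ is true.
  y (successors {u, x}): φ is false.
For instance, at v:
  At v: []<>r requires <>r at every successor {y}.
      At y: <>r requires r at some successor in {u, x}.
        r holds at u, so <>r is true at y.
  So []<>r is true at v.
Satisfying worlds: {v, w, x}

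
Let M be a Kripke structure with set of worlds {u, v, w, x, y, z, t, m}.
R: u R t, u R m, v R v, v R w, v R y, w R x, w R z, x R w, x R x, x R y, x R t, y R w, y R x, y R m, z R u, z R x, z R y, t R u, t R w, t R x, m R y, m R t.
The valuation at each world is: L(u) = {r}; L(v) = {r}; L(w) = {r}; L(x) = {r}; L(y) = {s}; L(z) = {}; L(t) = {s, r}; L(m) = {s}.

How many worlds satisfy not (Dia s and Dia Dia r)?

2

Let φ = not (Dia s and Dia Dia r). Evaluate φ at each world:
  u (successors {t, m}): φ is false.
  v (successors {v, w, y}): φ is false.
  w (successors {x, z}): φ is true.
  x (successors {w, x, y, t}): φ is false.
  y (successors {w, x, m}): φ is false.
  z (successors {u, x, y}): φ is false.
  t (successors {u, w, x}): φ is true.
  m (successors {y, t}): φ is false.
For instance, at t:
  At t: Dia s and Dia Dia r is false, so not (Dia s and Dia Dia r) is true.
    At t: Dia s is false, Dia Dia r is true, so Dia s and Dia Dia r is false.
      At t: Dia s requires s at some successor in {u, w, x}.
        At u: s is false.
        At w: s is false.
        At x: s is false.
      So Dia s is false at t.
      At t: Dia Dia r requires Dia r at some successor in {u, w, x}.
        Dia r holds at u, so Dia Dia r is true at t.
Satisfying worlds: {w, t}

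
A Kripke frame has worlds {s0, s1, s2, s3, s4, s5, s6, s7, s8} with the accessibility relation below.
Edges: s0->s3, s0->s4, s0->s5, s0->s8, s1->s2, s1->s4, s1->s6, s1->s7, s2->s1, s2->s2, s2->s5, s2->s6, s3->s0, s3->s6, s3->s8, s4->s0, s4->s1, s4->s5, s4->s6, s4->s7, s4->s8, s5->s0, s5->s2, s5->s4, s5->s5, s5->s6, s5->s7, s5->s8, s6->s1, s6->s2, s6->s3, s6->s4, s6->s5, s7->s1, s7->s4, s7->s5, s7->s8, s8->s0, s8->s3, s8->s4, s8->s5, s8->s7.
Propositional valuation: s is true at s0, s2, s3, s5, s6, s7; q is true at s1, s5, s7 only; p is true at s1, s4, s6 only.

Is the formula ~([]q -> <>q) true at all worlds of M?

Recall that []ψ holds at a world iff ψ holds at every accessible world, and <>ψ holds iff ψ holds at some accessible world.
Let φ = ~([]q -> <>q). Evaluate φ at each world:
  s0 (successors {s3, s4, s5, s8}): φ is false.
  s1 (successors {s2, s4, s6, s7}): φ is false.
  s2 (successors {s1, s2, s5, s6}): φ is false.
  s3 (successors {s0, s6, s8}): φ is false.
  s4 (successors {s0, s1, s5, s6, s7, s8}): φ is false.
  s5 (successors {s0, s2, s4, s5, s6, s7, s8}): φ is false.
  s6 (successors {s1, s2, s3, s4, s5}): φ is false.
  s7 (successors {s1, s4, s5, s8}): φ is false.
  s8 (successors {s0, s3, s4, s5, s7}): φ is false.
Detail at s0 (counterexample):
  At s0: []q -> <>q is true, so ~([]q -> <>q) is false.
    At s0: []q is false, <>q is true, so []q -> <>q is true.
      At s0: []q requires q at every successor {s3, s4, s5, s8}.
        q fails at s3, so []q is false at s0.
      At s0: <>q requires q at some successor in {s3, s4, s5, s8}.
        q holds at s5, so <>q is true at s0.

No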